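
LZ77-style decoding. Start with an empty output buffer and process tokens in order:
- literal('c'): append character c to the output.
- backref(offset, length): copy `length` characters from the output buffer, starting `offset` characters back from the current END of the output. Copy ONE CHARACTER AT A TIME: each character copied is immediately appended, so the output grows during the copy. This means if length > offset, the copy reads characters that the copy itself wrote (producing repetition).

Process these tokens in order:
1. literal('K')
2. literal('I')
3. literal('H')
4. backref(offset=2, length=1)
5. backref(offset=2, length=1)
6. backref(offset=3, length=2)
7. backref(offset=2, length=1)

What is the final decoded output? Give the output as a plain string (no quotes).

Token 1: literal('K'). Output: "K"
Token 2: literal('I'). Output: "KI"
Token 3: literal('H'). Output: "KIH"
Token 4: backref(off=2, len=1). Copied 'I' from pos 1. Output: "KIHI"
Token 5: backref(off=2, len=1). Copied 'H' from pos 2. Output: "KIHIH"
Token 6: backref(off=3, len=2). Copied 'HI' from pos 2. Output: "KIHIHHI"
Token 7: backref(off=2, len=1). Copied 'H' from pos 5. Output: "KIHIHHIH"

Answer: KIHIHHIH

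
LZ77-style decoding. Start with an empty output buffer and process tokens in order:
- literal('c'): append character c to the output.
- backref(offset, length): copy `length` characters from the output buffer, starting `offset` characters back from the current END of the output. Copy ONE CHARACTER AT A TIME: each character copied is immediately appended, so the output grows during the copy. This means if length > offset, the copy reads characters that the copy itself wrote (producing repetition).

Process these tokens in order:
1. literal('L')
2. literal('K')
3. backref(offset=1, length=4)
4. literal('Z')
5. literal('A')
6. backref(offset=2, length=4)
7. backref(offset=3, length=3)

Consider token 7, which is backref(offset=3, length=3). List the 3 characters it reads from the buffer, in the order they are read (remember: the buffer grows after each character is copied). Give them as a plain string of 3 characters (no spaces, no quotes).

Answer: AZA

Derivation:
Token 1: literal('L'). Output: "L"
Token 2: literal('K'). Output: "LK"
Token 3: backref(off=1, len=4) (overlapping!). Copied 'KKKK' from pos 1. Output: "LKKKKK"
Token 4: literal('Z'). Output: "LKKKKKZ"
Token 5: literal('A'). Output: "LKKKKKZA"
Token 6: backref(off=2, len=4) (overlapping!). Copied 'ZAZA' from pos 6. Output: "LKKKKKZAZAZA"
Token 7: backref(off=3, len=3). Buffer before: "LKKKKKZAZAZA" (len 12)
  byte 1: read out[9]='A', append. Buffer now: "LKKKKKZAZAZAA"
  byte 2: read out[10]='Z', append. Buffer now: "LKKKKKZAZAZAAZ"
  byte 3: read out[11]='A', append. Buffer now: "LKKKKKZAZAZAAZA"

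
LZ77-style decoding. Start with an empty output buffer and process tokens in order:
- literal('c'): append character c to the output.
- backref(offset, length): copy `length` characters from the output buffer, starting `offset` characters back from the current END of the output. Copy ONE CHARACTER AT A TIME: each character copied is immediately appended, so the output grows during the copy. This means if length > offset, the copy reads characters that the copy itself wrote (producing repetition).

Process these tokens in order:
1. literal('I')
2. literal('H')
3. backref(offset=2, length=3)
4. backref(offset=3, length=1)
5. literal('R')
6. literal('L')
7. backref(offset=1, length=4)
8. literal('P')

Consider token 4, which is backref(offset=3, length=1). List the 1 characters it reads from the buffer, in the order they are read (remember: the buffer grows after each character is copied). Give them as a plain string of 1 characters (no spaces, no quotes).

Answer: I

Derivation:
Token 1: literal('I'). Output: "I"
Token 2: literal('H'). Output: "IH"
Token 3: backref(off=2, len=3) (overlapping!). Copied 'IHI' from pos 0. Output: "IHIHI"
Token 4: backref(off=3, len=1). Buffer before: "IHIHI" (len 5)
  byte 1: read out[2]='I', append. Buffer now: "IHIHII"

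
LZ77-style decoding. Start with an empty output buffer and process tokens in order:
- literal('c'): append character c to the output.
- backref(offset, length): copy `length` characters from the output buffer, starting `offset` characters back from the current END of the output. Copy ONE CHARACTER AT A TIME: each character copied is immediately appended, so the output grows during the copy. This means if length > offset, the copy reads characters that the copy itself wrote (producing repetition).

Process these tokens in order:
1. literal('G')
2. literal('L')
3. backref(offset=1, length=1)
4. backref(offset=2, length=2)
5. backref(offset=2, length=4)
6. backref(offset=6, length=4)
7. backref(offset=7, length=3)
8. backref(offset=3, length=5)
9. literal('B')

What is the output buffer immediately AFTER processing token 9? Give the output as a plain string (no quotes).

Token 1: literal('G'). Output: "G"
Token 2: literal('L'). Output: "GL"
Token 3: backref(off=1, len=1). Copied 'L' from pos 1. Output: "GLL"
Token 4: backref(off=2, len=2). Copied 'LL' from pos 1. Output: "GLLLL"
Token 5: backref(off=2, len=4) (overlapping!). Copied 'LLLL' from pos 3. Output: "GLLLLLLLL"
Token 6: backref(off=6, len=4). Copied 'LLLL' from pos 3. Output: "GLLLLLLLLLLLL"
Token 7: backref(off=7, len=3). Copied 'LLL' from pos 6. Output: "GLLLLLLLLLLLLLLL"
Token 8: backref(off=3, len=5) (overlapping!). Copied 'LLLLL' from pos 13. Output: "GLLLLLLLLLLLLLLLLLLLL"
Token 9: literal('B'). Output: "GLLLLLLLLLLLLLLLLLLLLB"

Answer: GLLLLLLLLLLLLLLLLLLLLB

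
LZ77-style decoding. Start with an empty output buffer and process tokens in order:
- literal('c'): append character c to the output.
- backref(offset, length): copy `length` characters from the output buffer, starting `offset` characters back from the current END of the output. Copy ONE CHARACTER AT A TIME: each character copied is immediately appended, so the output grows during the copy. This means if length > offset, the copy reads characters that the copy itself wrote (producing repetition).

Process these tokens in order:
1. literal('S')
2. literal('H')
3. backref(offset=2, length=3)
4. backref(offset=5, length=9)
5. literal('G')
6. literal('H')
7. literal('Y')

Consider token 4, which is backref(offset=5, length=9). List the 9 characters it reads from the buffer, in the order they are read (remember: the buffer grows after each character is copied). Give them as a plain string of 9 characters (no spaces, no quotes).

Answer: SHSHSSHSH

Derivation:
Token 1: literal('S'). Output: "S"
Token 2: literal('H'). Output: "SH"
Token 3: backref(off=2, len=3) (overlapping!). Copied 'SHS' from pos 0. Output: "SHSHS"
Token 4: backref(off=5, len=9). Buffer before: "SHSHS" (len 5)
  byte 1: read out[0]='S', append. Buffer now: "SHSHSS"
  byte 2: read out[1]='H', append. Buffer now: "SHSHSSH"
  byte 3: read out[2]='S', append. Buffer now: "SHSHSSHS"
  byte 4: read out[3]='H', append. Buffer now: "SHSHSSHSH"
  byte 5: read out[4]='S', append. Buffer now: "SHSHSSHSHS"
  byte 6: read out[5]='S', append. Buffer now: "SHSHSSHSHSS"
  byte 7: read out[6]='H', append. Buffer now: "SHSHSSHSHSSH"
  byte 8: read out[7]='S', append. Buffer now: "SHSHSSHSHSSHS"
  byte 9: read out[8]='H', append. Buffer now: "SHSHSSHSHSSHSH"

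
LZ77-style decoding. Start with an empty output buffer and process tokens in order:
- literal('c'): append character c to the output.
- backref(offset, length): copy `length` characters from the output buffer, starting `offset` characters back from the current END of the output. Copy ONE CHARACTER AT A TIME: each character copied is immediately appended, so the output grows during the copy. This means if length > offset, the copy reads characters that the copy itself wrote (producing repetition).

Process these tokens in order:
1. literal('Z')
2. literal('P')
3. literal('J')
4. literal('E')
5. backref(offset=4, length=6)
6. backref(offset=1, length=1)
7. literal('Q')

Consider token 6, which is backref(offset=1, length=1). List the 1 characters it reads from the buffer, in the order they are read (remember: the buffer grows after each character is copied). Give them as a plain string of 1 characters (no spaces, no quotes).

Token 1: literal('Z'). Output: "Z"
Token 2: literal('P'). Output: "ZP"
Token 3: literal('J'). Output: "ZPJ"
Token 4: literal('E'). Output: "ZPJE"
Token 5: backref(off=4, len=6) (overlapping!). Copied 'ZPJEZP' from pos 0. Output: "ZPJEZPJEZP"
Token 6: backref(off=1, len=1). Buffer before: "ZPJEZPJEZP" (len 10)
  byte 1: read out[9]='P', append. Buffer now: "ZPJEZPJEZPP"

Answer: P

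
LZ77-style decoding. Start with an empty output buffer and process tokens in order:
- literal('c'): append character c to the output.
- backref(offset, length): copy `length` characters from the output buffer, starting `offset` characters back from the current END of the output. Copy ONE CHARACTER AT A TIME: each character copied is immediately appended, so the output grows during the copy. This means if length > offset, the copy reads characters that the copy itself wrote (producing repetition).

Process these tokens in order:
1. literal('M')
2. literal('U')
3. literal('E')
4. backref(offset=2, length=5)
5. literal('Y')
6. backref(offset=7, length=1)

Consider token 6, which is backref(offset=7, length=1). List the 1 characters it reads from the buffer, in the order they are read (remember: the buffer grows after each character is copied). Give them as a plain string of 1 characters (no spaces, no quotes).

Answer: E

Derivation:
Token 1: literal('M'). Output: "M"
Token 2: literal('U'). Output: "MU"
Token 3: literal('E'). Output: "MUE"
Token 4: backref(off=2, len=5) (overlapping!). Copied 'UEUEU' from pos 1. Output: "MUEUEUEU"
Token 5: literal('Y'). Output: "MUEUEUEUY"
Token 6: backref(off=7, len=1). Buffer before: "MUEUEUEUY" (len 9)
  byte 1: read out[2]='E', append. Buffer now: "MUEUEUEUYE"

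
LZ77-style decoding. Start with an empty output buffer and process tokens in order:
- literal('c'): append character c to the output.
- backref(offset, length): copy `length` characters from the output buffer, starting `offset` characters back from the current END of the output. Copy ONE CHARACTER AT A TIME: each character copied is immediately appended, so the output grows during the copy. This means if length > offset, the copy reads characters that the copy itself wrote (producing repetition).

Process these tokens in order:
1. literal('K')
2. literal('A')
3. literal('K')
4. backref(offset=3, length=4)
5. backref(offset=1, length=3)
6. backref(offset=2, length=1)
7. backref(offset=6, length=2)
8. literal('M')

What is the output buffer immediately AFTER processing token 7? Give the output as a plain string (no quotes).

Token 1: literal('K'). Output: "K"
Token 2: literal('A'). Output: "KA"
Token 3: literal('K'). Output: "KAK"
Token 4: backref(off=3, len=4) (overlapping!). Copied 'KAKK' from pos 0. Output: "KAKKAKK"
Token 5: backref(off=1, len=3) (overlapping!). Copied 'KKK' from pos 6. Output: "KAKKAKKKKK"
Token 6: backref(off=2, len=1). Copied 'K' from pos 8. Output: "KAKKAKKKKKK"
Token 7: backref(off=6, len=2). Copied 'KK' from pos 5. Output: "KAKKAKKKKKKKK"

Answer: KAKKAKKKKKKKK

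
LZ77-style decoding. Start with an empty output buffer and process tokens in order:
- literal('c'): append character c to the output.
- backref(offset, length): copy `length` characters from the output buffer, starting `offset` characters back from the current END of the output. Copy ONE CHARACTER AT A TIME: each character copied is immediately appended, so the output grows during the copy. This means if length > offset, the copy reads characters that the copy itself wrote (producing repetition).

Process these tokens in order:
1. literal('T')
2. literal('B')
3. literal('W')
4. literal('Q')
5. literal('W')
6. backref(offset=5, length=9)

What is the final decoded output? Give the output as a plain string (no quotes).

Answer: TBWQWTBWQWTBWQ

Derivation:
Token 1: literal('T'). Output: "T"
Token 2: literal('B'). Output: "TB"
Token 3: literal('W'). Output: "TBW"
Token 4: literal('Q'). Output: "TBWQ"
Token 5: literal('W'). Output: "TBWQW"
Token 6: backref(off=5, len=9) (overlapping!). Copied 'TBWQWTBWQ' from pos 0. Output: "TBWQWTBWQWTBWQ"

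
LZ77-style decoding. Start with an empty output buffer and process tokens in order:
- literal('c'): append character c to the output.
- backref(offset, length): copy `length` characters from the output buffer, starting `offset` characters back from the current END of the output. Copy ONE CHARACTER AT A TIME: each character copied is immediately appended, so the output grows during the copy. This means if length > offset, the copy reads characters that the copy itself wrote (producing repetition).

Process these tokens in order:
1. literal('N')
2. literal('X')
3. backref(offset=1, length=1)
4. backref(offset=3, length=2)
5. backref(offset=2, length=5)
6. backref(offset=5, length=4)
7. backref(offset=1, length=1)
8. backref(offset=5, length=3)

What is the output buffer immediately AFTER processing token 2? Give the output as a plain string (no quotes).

Answer: NX

Derivation:
Token 1: literal('N'). Output: "N"
Token 2: literal('X'). Output: "NX"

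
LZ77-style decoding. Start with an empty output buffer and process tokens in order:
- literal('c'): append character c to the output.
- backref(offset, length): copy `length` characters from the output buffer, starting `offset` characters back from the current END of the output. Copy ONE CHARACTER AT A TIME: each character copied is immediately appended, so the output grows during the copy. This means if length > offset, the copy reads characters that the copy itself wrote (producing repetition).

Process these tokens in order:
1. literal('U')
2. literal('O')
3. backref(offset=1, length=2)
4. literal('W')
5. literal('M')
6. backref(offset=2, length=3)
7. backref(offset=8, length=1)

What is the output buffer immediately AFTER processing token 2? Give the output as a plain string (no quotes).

Token 1: literal('U'). Output: "U"
Token 2: literal('O'). Output: "UO"

Answer: UO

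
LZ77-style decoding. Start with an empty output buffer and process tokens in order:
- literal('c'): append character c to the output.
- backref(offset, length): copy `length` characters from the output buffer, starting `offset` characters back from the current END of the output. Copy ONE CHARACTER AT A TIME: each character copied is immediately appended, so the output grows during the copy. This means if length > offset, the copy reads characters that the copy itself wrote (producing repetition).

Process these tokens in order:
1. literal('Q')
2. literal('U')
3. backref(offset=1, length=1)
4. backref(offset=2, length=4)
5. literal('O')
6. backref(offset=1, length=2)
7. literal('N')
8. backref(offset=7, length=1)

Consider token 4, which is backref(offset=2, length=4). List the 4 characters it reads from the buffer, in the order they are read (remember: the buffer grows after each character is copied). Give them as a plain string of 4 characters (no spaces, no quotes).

Answer: UUUU

Derivation:
Token 1: literal('Q'). Output: "Q"
Token 2: literal('U'). Output: "QU"
Token 3: backref(off=1, len=1). Copied 'U' from pos 1. Output: "QUU"
Token 4: backref(off=2, len=4). Buffer before: "QUU" (len 3)
  byte 1: read out[1]='U', append. Buffer now: "QUUU"
  byte 2: read out[2]='U', append. Buffer now: "QUUUU"
  byte 3: read out[3]='U', append. Buffer now: "QUUUUU"
  byte 4: read out[4]='U', append. Buffer now: "QUUUUUU"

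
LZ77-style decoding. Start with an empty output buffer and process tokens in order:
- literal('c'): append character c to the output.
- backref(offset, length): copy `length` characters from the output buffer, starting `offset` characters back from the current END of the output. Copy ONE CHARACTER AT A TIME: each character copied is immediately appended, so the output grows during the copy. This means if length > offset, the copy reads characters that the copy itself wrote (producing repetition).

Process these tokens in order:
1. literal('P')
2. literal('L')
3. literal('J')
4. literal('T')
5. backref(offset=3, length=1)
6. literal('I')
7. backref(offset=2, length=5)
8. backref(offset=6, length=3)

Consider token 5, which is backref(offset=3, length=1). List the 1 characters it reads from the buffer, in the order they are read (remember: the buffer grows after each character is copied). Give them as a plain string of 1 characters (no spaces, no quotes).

Answer: L

Derivation:
Token 1: literal('P'). Output: "P"
Token 2: literal('L'). Output: "PL"
Token 3: literal('J'). Output: "PLJ"
Token 4: literal('T'). Output: "PLJT"
Token 5: backref(off=3, len=1). Buffer before: "PLJT" (len 4)
  byte 1: read out[1]='L', append. Buffer now: "PLJTL"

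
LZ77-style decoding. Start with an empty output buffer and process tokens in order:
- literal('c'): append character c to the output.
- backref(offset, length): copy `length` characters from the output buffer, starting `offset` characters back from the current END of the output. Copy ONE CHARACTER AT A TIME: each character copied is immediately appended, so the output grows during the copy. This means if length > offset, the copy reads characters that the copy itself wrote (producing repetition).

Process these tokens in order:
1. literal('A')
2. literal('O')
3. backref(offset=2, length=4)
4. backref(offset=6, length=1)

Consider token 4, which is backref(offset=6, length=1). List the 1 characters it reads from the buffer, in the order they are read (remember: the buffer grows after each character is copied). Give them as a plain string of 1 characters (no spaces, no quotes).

Token 1: literal('A'). Output: "A"
Token 2: literal('O'). Output: "AO"
Token 3: backref(off=2, len=4) (overlapping!). Copied 'AOAO' from pos 0. Output: "AOAOAO"
Token 4: backref(off=6, len=1). Buffer before: "AOAOAO" (len 6)
  byte 1: read out[0]='A', append. Buffer now: "AOAOAOA"

Answer: A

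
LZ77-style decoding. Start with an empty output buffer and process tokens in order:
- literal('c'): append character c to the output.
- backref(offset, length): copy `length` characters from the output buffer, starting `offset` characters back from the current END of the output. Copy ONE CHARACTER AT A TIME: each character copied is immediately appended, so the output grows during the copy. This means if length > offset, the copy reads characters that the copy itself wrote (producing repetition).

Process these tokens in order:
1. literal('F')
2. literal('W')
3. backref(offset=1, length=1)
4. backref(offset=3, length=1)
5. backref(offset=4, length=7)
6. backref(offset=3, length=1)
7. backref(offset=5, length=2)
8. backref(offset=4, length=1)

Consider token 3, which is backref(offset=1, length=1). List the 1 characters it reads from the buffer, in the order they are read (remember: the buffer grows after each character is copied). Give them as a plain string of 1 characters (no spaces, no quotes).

Answer: W

Derivation:
Token 1: literal('F'). Output: "F"
Token 2: literal('W'). Output: "FW"
Token 3: backref(off=1, len=1). Buffer before: "FW" (len 2)
  byte 1: read out[1]='W', append. Buffer now: "FWW"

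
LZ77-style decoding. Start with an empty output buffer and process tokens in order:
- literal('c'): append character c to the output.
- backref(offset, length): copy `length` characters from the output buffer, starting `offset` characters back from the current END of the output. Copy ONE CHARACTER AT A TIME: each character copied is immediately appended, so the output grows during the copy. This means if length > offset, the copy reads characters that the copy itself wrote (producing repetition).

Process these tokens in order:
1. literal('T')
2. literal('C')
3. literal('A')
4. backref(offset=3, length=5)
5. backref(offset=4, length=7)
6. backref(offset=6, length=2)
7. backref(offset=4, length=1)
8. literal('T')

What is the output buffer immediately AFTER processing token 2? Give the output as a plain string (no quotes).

Token 1: literal('T'). Output: "T"
Token 2: literal('C'). Output: "TC"

Answer: TC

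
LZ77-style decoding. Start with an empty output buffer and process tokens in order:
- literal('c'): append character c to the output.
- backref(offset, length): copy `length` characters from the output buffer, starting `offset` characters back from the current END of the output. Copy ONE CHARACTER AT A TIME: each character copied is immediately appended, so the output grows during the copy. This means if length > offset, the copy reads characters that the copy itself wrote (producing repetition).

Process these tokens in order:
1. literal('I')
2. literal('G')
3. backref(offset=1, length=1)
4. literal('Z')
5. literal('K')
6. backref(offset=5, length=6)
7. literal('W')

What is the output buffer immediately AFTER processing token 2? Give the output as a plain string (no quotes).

Answer: IG

Derivation:
Token 1: literal('I'). Output: "I"
Token 2: literal('G'). Output: "IG"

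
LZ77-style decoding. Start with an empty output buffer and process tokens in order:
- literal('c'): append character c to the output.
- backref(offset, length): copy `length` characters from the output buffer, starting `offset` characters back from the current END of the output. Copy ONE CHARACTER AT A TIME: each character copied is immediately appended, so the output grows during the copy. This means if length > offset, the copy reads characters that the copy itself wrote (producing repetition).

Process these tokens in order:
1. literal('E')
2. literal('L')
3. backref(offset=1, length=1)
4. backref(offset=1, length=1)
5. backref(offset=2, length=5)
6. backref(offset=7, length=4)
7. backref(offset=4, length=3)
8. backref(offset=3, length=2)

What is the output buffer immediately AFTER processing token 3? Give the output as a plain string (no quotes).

Answer: ELL

Derivation:
Token 1: literal('E'). Output: "E"
Token 2: literal('L'). Output: "EL"
Token 3: backref(off=1, len=1). Copied 'L' from pos 1. Output: "ELL"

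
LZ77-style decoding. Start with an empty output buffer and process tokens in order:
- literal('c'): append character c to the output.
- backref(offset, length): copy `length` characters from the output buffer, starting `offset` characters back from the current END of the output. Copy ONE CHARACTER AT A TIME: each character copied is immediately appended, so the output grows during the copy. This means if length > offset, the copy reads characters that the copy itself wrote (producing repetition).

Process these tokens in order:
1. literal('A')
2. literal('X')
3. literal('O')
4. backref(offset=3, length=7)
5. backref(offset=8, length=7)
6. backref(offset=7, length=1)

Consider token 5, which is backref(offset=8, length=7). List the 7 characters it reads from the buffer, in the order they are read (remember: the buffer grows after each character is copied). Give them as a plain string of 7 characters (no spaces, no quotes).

Answer: OAXOAXO

Derivation:
Token 1: literal('A'). Output: "A"
Token 2: literal('X'). Output: "AX"
Token 3: literal('O'). Output: "AXO"
Token 4: backref(off=3, len=7) (overlapping!). Copied 'AXOAXOA' from pos 0. Output: "AXOAXOAXOA"
Token 5: backref(off=8, len=7). Buffer before: "AXOAXOAXOA" (len 10)
  byte 1: read out[2]='O', append. Buffer now: "AXOAXOAXOAO"
  byte 2: read out[3]='A', append. Buffer now: "AXOAXOAXOAOA"
  byte 3: read out[4]='X', append. Buffer now: "AXOAXOAXOAOAX"
  byte 4: read out[5]='O', append. Buffer now: "AXOAXOAXOAOAXO"
  byte 5: read out[6]='A', append. Buffer now: "AXOAXOAXOAOAXOA"
  byte 6: read out[7]='X', append. Buffer now: "AXOAXOAXOAOAXOAX"
  byte 7: read out[8]='O', append. Buffer now: "AXOAXOAXOAOAXOAXO"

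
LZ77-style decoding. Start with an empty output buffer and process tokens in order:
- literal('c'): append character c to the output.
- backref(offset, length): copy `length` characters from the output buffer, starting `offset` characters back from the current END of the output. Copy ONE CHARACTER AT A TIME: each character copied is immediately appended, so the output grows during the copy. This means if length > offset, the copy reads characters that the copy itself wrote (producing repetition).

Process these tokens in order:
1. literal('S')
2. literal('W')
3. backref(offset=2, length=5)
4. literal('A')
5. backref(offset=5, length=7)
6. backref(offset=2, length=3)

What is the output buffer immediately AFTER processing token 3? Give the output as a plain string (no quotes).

Answer: SWSWSWS

Derivation:
Token 1: literal('S'). Output: "S"
Token 2: literal('W'). Output: "SW"
Token 3: backref(off=2, len=5) (overlapping!). Copied 'SWSWS' from pos 0. Output: "SWSWSWS"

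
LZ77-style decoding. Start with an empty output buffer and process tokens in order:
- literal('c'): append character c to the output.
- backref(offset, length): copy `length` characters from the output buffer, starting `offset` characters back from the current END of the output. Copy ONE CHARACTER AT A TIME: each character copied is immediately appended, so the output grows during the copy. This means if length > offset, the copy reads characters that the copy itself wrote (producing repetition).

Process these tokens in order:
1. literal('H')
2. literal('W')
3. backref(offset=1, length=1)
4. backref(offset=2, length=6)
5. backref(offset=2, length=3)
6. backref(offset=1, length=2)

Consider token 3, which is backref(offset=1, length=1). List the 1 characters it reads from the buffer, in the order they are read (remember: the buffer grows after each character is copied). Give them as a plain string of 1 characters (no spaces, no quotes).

Answer: W

Derivation:
Token 1: literal('H'). Output: "H"
Token 2: literal('W'). Output: "HW"
Token 3: backref(off=1, len=1). Buffer before: "HW" (len 2)
  byte 1: read out[1]='W', append. Buffer now: "HWW"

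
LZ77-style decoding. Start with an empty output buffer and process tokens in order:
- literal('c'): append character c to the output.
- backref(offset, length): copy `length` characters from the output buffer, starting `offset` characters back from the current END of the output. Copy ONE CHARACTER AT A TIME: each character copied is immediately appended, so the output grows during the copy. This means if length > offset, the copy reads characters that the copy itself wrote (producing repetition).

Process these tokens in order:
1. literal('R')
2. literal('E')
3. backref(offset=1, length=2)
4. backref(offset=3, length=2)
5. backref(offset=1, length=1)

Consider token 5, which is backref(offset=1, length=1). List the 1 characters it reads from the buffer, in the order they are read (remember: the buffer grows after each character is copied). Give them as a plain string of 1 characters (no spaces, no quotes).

Token 1: literal('R'). Output: "R"
Token 2: literal('E'). Output: "RE"
Token 3: backref(off=1, len=2) (overlapping!). Copied 'EE' from pos 1. Output: "REEE"
Token 4: backref(off=3, len=2). Copied 'EE' from pos 1. Output: "REEEEE"
Token 5: backref(off=1, len=1). Buffer before: "REEEEE" (len 6)
  byte 1: read out[5]='E', append. Buffer now: "REEEEEE"

Answer: E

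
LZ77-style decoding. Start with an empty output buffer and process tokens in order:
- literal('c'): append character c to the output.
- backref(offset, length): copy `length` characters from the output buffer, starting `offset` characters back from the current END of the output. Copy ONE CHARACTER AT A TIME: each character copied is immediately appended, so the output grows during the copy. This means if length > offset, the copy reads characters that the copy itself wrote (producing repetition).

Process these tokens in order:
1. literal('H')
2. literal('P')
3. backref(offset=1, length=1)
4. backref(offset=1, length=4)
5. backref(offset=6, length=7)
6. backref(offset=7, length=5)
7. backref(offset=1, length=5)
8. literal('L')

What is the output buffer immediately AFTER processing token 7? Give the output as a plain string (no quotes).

Token 1: literal('H'). Output: "H"
Token 2: literal('P'). Output: "HP"
Token 3: backref(off=1, len=1). Copied 'P' from pos 1. Output: "HPP"
Token 4: backref(off=1, len=4) (overlapping!). Copied 'PPPP' from pos 2. Output: "HPPPPPP"
Token 5: backref(off=6, len=7) (overlapping!). Copied 'PPPPPPP' from pos 1. Output: "HPPPPPPPPPPPPP"
Token 6: backref(off=7, len=5). Copied 'PPPPP' from pos 7. Output: "HPPPPPPPPPPPPPPPPPP"
Token 7: backref(off=1, len=5) (overlapping!). Copied 'PPPPP' from pos 18. Output: "HPPPPPPPPPPPPPPPPPPPPPPP"

Answer: HPPPPPPPPPPPPPPPPPPPPPPP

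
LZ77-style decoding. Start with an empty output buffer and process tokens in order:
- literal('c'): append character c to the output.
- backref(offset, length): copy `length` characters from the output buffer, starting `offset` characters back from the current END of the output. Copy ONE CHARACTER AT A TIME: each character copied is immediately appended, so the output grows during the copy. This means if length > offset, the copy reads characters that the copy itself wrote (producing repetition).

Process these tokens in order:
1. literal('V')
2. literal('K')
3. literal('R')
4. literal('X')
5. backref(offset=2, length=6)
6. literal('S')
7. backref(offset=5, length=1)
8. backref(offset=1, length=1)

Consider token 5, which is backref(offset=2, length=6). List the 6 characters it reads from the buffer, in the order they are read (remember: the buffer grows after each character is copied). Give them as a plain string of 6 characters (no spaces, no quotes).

Token 1: literal('V'). Output: "V"
Token 2: literal('K'). Output: "VK"
Token 3: literal('R'). Output: "VKR"
Token 4: literal('X'). Output: "VKRX"
Token 5: backref(off=2, len=6). Buffer before: "VKRX" (len 4)
  byte 1: read out[2]='R', append. Buffer now: "VKRXR"
  byte 2: read out[3]='X', append. Buffer now: "VKRXRX"
  byte 3: read out[4]='R', append. Buffer now: "VKRXRXR"
  byte 4: read out[5]='X', append. Buffer now: "VKRXRXRX"
  byte 5: read out[6]='R', append. Buffer now: "VKRXRXRXR"
  byte 6: read out[7]='X', append. Buffer now: "VKRXRXRXRX"

Answer: RXRXRX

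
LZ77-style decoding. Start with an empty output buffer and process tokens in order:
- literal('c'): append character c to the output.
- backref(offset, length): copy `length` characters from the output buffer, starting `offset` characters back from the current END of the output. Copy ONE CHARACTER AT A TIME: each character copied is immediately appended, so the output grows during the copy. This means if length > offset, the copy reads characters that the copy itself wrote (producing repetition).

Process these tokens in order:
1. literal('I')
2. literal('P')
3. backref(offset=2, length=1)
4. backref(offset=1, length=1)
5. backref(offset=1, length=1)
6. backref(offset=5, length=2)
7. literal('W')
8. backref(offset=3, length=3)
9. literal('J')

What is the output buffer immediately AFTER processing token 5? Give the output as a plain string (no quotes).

Token 1: literal('I'). Output: "I"
Token 2: literal('P'). Output: "IP"
Token 3: backref(off=2, len=1). Copied 'I' from pos 0. Output: "IPI"
Token 4: backref(off=1, len=1). Copied 'I' from pos 2. Output: "IPII"
Token 5: backref(off=1, len=1). Copied 'I' from pos 3. Output: "IPIII"

Answer: IPIII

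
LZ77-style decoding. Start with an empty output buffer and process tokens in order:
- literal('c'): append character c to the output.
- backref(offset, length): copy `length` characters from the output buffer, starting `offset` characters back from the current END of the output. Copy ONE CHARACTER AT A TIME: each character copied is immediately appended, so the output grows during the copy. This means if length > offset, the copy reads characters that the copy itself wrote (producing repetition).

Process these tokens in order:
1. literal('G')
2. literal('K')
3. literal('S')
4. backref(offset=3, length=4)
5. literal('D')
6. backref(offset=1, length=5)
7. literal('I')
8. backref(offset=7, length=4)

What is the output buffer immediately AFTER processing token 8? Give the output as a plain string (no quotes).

Token 1: literal('G'). Output: "G"
Token 2: literal('K'). Output: "GK"
Token 3: literal('S'). Output: "GKS"
Token 4: backref(off=3, len=4) (overlapping!). Copied 'GKSG' from pos 0. Output: "GKSGKSG"
Token 5: literal('D'). Output: "GKSGKSGD"
Token 6: backref(off=1, len=5) (overlapping!). Copied 'DDDDD' from pos 7. Output: "GKSGKSGDDDDDD"
Token 7: literal('I'). Output: "GKSGKSGDDDDDDI"
Token 8: backref(off=7, len=4). Copied 'DDDD' from pos 7. Output: "GKSGKSGDDDDDDIDDDD"

Answer: GKSGKSGDDDDDDIDDDD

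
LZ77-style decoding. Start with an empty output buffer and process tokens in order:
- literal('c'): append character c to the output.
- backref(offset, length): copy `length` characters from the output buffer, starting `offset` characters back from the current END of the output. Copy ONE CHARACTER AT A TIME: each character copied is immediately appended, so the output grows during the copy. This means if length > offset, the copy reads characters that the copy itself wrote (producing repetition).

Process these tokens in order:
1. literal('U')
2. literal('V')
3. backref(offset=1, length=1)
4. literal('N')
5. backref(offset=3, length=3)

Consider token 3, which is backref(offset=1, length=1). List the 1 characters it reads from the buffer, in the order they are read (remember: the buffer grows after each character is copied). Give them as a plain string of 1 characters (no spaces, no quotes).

Token 1: literal('U'). Output: "U"
Token 2: literal('V'). Output: "UV"
Token 3: backref(off=1, len=1). Buffer before: "UV" (len 2)
  byte 1: read out[1]='V', append. Buffer now: "UVV"

Answer: V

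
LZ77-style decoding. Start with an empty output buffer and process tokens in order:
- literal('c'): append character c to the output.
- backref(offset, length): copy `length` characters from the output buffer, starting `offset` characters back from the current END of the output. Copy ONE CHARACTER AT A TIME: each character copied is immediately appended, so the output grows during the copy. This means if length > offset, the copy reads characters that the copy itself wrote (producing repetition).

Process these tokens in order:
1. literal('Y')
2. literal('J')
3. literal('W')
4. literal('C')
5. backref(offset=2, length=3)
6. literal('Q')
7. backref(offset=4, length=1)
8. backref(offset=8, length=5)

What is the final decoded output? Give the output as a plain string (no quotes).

Answer: YJWCWCWQWJWCWC

Derivation:
Token 1: literal('Y'). Output: "Y"
Token 2: literal('J'). Output: "YJ"
Token 3: literal('W'). Output: "YJW"
Token 4: literal('C'). Output: "YJWC"
Token 5: backref(off=2, len=3) (overlapping!). Copied 'WCW' from pos 2. Output: "YJWCWCW"
Token 6: literal('Q'). Output: "YJWCWCWQ"
Token 7: backref(off=4, len=1). Copied 'W' from pos 4. Output: "YJWCWCWQW"
Token 8: backref(off=8, len=5). Copied 'JWCWC' from pos 1. Output: "YJWCWCWQWJWCWC"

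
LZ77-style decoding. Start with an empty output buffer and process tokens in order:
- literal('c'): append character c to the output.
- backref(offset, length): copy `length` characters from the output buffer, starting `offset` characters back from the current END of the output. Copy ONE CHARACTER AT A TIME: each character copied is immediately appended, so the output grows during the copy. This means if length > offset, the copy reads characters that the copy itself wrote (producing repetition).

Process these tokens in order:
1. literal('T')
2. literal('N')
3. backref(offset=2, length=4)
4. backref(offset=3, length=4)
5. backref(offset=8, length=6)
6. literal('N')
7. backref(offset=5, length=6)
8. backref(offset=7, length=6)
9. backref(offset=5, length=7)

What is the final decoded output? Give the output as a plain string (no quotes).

Token 1: literal('T'). Output: "T"
Token 2: literal('N'). Output: "TN"
Token 3: backref(off=2, len=4) (overlapping!). Copied 'TNTN' from pos 0. Output: "TNTNTN"
Token 4: backref(off=3, len=4) (overlapping!). Copied 'NTNN' from pos 3. Output: "TNTNTNNTNN"
Token 5: backref(off=8, len=6). Copied 'TNTNNT' from pos 2. Output: "TNTNTNNTNNTNTNNT"
Token 6: literal('N'). Output: "TNTNTNNTNNTNTNNTN"
Token 7: backref(off=5, len=6) (overlapping!). Copied 'TNNTNT' from pos 12. Output: "TNTNTNNTNNTNTNNTNTNNTNT"
Token 8: backref(off=7, len=6). Copied 'NTNNTN' from pos 16. Output: "TNTNTNNTNNTNTNNTNTNNTNTNTNNTN"
Token 9: backref(off=5, len=7) (overlapping!). Copied 'TNNTNTN' from pos 24. Output: "TNTNTNNTNNTNTNNTNTNNTNTNTNNTNTNNTNTN"

Answer: TNTNTNNTNNTNTNNTNTNNTNTNTNNTNTNNTNTN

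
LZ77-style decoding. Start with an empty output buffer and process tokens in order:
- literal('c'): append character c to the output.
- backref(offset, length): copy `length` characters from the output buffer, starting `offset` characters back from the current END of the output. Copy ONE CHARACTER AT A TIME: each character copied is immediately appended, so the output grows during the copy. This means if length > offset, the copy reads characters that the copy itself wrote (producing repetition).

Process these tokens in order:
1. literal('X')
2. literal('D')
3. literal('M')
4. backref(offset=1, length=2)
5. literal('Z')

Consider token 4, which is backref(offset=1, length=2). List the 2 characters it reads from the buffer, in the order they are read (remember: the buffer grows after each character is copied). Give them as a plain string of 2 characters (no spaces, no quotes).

Answer: MM

Derivation:
Token 1: literal('X'). Output: "X"
Token 2: literal('D'). Output: "XD"
Token 3: literal('M'). Output: "XDM"
Token 4: backref(off=1, len=2). Buffer before: "XDM" (len 3)
  byte 1: read out[2]='M', append. Buffer now: "XDMM"
  byte 2: read out[3]='M', append. Buffer now: "XDMMM"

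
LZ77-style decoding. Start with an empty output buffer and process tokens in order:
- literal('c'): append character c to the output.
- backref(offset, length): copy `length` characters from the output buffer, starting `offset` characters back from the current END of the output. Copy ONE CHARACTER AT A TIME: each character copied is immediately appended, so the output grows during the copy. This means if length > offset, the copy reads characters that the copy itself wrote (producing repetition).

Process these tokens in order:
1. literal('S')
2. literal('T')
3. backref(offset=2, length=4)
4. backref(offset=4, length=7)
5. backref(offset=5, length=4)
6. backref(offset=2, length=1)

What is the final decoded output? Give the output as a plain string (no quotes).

Token 1: literal('S'). Output: "S"
Token 2: literal('T'). Output: "ST"
Token 3: backref(off=2, len=4) (overlapping!). Copied 'STST' from pos 0. Output: "STSTST"
Token 4: backref(off=4, len=7) (overlapping!). Copied 'STSTSTS' from pos 2. Output: "STSTSTSTSTSTS"
Token 5: backref(off=5, len=4). Copied 'STST' from pos 8. Output: "STSTSTSTSTSTSSTST"
Token 6: backref(off=2, len=1). Copied 'S' from pos 15. Output: "STSTSTSTSTSTSSTSTS"

Answer: STSTSTSTSTSTSSTSTS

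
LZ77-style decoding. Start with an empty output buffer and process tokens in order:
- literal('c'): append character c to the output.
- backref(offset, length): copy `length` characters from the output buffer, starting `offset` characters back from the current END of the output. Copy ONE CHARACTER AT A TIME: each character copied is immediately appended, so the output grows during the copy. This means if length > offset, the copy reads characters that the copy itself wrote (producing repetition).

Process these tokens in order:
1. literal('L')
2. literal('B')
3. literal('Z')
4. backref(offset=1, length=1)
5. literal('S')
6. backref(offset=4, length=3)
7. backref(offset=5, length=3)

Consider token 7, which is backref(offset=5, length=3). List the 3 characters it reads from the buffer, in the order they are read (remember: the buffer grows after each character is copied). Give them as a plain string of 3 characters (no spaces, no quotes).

Token 1: literal('L'). Output: "L"
Token 2: literal('B'). Output: "LB"
Token 3: literal('Z'). Output: "LBZ"
Token 4: backref(off=1, len=1). Copied 'Z' from pos 2. Output: "LBZZ"
Token 5: literal('S'). Output: "LBZZS"
Token 6: backref(off=4, len=3). Copied 'BZZ' from pos 1. Output: "LBZZSBZZ"
Token 7: backref(off=5, len=3). Buffer before: "LBZZSBZZ" (len 8)
  byte 1: read out[3]='Z', append. Buffer now: "LBZZSBZZZ"
  byte 2: read out[4]='S', append. Buffer now: "LBZZSBZZZS"
  byte 3: read out[5]='B', append. Buffer now: "LBZZSBZZZSB"

Answer: ZSB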